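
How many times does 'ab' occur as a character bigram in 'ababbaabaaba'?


Scanning 'ababbaabaaba' for bigram 'ab':
  Position 0: 'ab' -> MATCH
  Position 1: 'ba' -> no
  Position 2: 'ab' -> MATCH
  Position 3: 'bb' -> no
  Position 4: 'ba' -> no
  Position 5: 'aa' -> no
  Position 6: 'ab' -> MATCH
  Position 7: 'ba' -> no
  Position 8: 'aa' -> no
  Position 9: 'ab' -> MATCH
  Position 10: 'ba' -> no
Total matches: 4

4


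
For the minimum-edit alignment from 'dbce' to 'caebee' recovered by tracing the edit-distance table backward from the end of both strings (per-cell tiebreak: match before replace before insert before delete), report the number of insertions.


Edit distance = 4. Backtracking from cell (4, 6) with preference match > replace > insert > delete,
then listing the resulting alignment 'dbce' -> 'caebee' left to right:
  Step 1: insert 'c' [insertion #1]
  Step 2: insert 'a' [insertion #2]
  Step 3: replace d->e
  Step 4: keep 'b'
  Step 5: replace c->e
  Step 6: keep 'e'
Total insertions: 2

2


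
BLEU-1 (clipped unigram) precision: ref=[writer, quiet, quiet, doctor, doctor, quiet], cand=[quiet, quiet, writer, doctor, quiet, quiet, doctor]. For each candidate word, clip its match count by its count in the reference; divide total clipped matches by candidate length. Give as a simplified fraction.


Reference word counts: {'doctor': 2, 'quiet': 3, 'writer': 1}
Checking each candidate word (with clipping):
  'quiet' -> in reference (ref count 3, used 1/3) -> match (matches: 1)
  'quiet' -> in reference (ref count 3, used 2/3) -> match (matches: 2)
  'writer' -> in reference (ref count 1, used 1/1) -> match (matches: 3)
  'doctor' -> in reference (ref count 2, used 1/2) -> match (matches: 4)
  'quiet' -> in reference (ref count 3, used 3/3) -> match (matches: 5)
  'quiet' -> ref count 3 already used up (3/3) -> clipped, no match (matches: 5)
  'doctor' -> in reference (ref count 2, used 2/2) -> match (matches: 6)
Clipped matches: 6, Candidate length: 7
Precision = 6/7

6/7


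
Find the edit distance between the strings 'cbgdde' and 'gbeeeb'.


Building DP table for s1='cbgdde' (len 6) and s2='gbeeeb' (len 6):
       g  b  e  e  e  b
    0  1  2  3  4  5  6
  c 1  1  2  3  4  5  6
  b 2  2  1  2  3  4  5
  g 3  2  2  2  3  4  5
  d 4  3  3  3  3  4  5
  d 5  4  4  4  4  4  5
  e 6  5  5  4  4  4  5
Edit distance = dp[6][6] = 5

5


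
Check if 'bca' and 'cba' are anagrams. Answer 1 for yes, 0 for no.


Sort characters of 'bca': 'abc'
Sort characters of 'cba': 'abc'
Sorted forms match -> they ARE anagrams
Result: 1

1


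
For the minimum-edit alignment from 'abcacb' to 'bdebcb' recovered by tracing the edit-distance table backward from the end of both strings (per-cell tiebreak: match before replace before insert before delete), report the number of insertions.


Edit distance = 4. Backtracking from cell (6, 6) with preference match > replace > insert > delete,
then listing the resulting alignment 'abcacb' -> 'bdebcb' left to right:
  Step 1: replace a->b
  Step 2: replace b->d
  Step 3: replace c->e
  Step 4: replace a->b
  Step 5: keep 'c'
  Step 6: keep 'b'
Total insertions: 0

0


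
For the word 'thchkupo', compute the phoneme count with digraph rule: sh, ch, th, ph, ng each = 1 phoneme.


Parsing 'thchkupo' greedily, digraphs first:
  'th' -> digraph (1 consonant phoneme) (phonemes so far: 1)
  'ch' -> digraph (1 consonant phoneme) (phonemes so far: 2)
  'k' -> consonant phoneme (phonemes so far: 3)
  'u' -> vowel phoneme (phonemes so far: 4)
  'p' -> consonant phoneme (phonemes so far: 5)
  'o' -> vowel phoneme (phonemes so far: 6)
Total phonemes: 6

6


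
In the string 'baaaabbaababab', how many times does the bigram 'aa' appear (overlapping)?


Scanning 'baaaabbaababab' for bigram 'aa':
  Position 0: 'ba' -> no
  Position 1: 'aa' -> MATCH
  Position 2: 'aa' -> MATCH
  Position 3: 'aa' -> MATCH
  Position 4: 'ab' -> no
  Position 5: 'bb' -> no
  Position 6: 'ba' -> no
  Position 7: 'aa' -> MATCH
  Position 8: 'ab' -> no
  Position 9: 'ba' -> no
  Position 10: 'ab' -> no
  Position 11: 'ba' -> no
  Position 12: 'ab' -> no
Total matches: 4

4


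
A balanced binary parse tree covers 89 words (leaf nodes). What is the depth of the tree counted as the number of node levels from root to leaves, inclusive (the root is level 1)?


In a balanced binary tree with n leaves the deepest leaf is ceil(log2(n)) edges below the root,
so counting node levels inclusive of root and leaves gives ceil(log2(n)) + 1 levels.
log2(89) = 6.4757
ceil(6.4757) = 7
levels = 7 + 1 = 8

8


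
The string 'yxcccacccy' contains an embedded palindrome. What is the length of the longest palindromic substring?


Scanning 'yxcccacccy' for palindromic substrings.
Substring at positions 2-8: 'cccaccc'.
Check: reverse('cccaccc') = 'cccaccc' -> palindrome confirmed.
Neighbouring characters ('x' / 'y') break symmetry, so it cannot extend further.
No longer palindromic substring exists; longest length = 7

7


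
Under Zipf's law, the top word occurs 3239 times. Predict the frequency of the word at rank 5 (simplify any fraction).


Zipf's law: freq(rank) = f1 / rank
f1 = 3239, rank = 5
freq = 3239 / 5
GCD(3239, 5) = 1
Simplified: 3239/5

3239/5


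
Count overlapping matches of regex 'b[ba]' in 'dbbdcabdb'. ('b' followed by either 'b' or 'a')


Pattern: b[ba] means 'b' followed by either 'b' or 'a'.
Scanning 'dbbdcabdb' position-by-position:
  Pos 0: window 'db' -> no
  Pos 1: window 'bb' -> MATCH
  Pos 2: window 'bd' -> no
  Pos 3: window 'dc' -> no
  Pos 4: window 'ca' -> no
  Pos 5: window 'ab' -> no
  Pos 6: window 'bd' -> no
  Pos 7: window 'db' -> no
  Pos 8: window 'b' -> no
Total matches: 1

1


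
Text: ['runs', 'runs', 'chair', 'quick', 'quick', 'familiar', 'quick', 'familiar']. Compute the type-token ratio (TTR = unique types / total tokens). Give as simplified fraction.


Tokens: 8
Unique types: ('chair', 'familiar', 'quick', 'runs') = 4
TTR = 4/8
Simplify: divide both by 4 -> 1/2
TTR = 1/2

1/2


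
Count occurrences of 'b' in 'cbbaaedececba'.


Scanning 'cbbaaedececba' for 'b':
  Position 1: 'b' -> MATCH (count: 1)
  Position 2: 'b' -> MATCH (count: 2)
  Position 11: 'b' -> MATCH (count: 3)
Total occurrences of 'b': 3

3


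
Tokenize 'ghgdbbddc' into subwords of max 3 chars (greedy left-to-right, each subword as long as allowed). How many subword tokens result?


'ghgdbbddc' has 9 characters.
Chunking with max size 3:
  Chunk 1: 'ghg' (positions 0-2)
  Chunk 2: 'dbb' (positions 3-5)
  Chunk 3: 'ddc' (positions 6-8)
Total chunks: ceil(9 / 3) = 3

3


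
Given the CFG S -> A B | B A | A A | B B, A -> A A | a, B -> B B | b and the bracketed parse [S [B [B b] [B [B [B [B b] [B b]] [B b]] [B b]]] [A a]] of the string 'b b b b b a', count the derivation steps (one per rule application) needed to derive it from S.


Every bracketed nonterminal node [X ...] in the tree is produced by exactly one rule application.
Reading the tree off as a leftmost derivation:
  Step 1: S  =>  B A   (applied S -> B A)
  Step 2: B A  =>  B B A   (applied B -> B B)
  Step 3: B B A  =>  b B A   (applied B -> b)
  Step 4: b B A  =>  b B B A   (applied B -> B B)
  Step 5: b B B A  =>  b B B B A   (applied B -> B B)
  Step 6: b B B B A  =>  b B B B B A   (applied B -> B B)
  Step 7: b B B B B A  =>  b b B B B A   (applied B -> b)
  Step 8: b b B B B A  =>  b b b B B A   (applied B -> b)
  Step 9: b b b B B A  =>  b b b b B A   (applied B -> b)
  Step 10: b b b b B A  =>  b b b b b A   (applied B -> b)
  Step 11: b b b b b A  =>  b b b b b a   (applied A -> a)
Final yield: b b b b b a
Total rewrite steps: 11

11


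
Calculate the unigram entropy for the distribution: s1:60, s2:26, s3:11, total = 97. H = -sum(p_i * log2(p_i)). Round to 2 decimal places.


Computing entropy H = -sum(p_i * log2(p_i)):
  s1: p = 60/97 = 0.6186, -p*log2(p) = 0.4287
  s2: p = 26/97 = 0.2680, -p*log2(p) = 0.5091
  s3: p = 11/97 = 0.1134, -p*log2(p) = 0.3561
H = sum of terms = 1.2939
Rounded to 2 decimals: 1.29

1.29


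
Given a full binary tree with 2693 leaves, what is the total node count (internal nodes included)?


Leaf nodes (terminals): 2693
Internal nodes = n - 1 = 2693 - 1 = 2692
Total = leaves + internal = 2693 + 2692 = 5385

5385


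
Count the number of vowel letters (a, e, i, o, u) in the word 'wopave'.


Scanning each character of 'wopave':
  Position 1: 'w' -> consonant (running count: 0)
  Position 2: 'o' -> vowel (running count: 1)
  Position 3: 'p' -> consonant (running count: 1)
  Position 4: 'a' -> vowel (running count: 2)
  Position 5: 'v' -> consonant (running count: 2)
  Position 6: 'e' -> vowel (running count: 3)
Total vowels: 3

3


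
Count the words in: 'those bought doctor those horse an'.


Counting words by splitting on spaces:
  Word 1: 'those'
  Word 2: 'bought'
  Word 3: 'doctor'
  Word 4: 'those'
  Word 5: 'horse'
  Word 6: 'an'
Total words: 6

6


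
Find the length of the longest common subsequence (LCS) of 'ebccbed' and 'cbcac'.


DP table for LCS of 'ebccbed' and 'cbcac':
       c  b  c  a  c
    0  0  0  0  0  0
  e 0  0  0  0  0  0
  b 0  0  1  1  1  1
  c 0  1  1  2  2  2
  c 0  1  1  2  2  3
  b 0  1  2  2  2  3
  e 0  1  2  2  2  3
  d 0  1  2  2  2  3
LCS: 'bcc'
LCS length = 3

3


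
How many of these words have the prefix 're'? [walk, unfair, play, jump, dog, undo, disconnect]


Checking each word for prefix 're':
  'walk' -> no (count: 0)
  'unfair' -> no (count: 0)
  'play' -> no (count: 0)
  'jump' -> no (count: 0)
  'dog' -> no (count: 0)
  'undo' -> no (count: 0)
  'disconnect' -> no (count: 0)
Total with prefix 're': 0

0


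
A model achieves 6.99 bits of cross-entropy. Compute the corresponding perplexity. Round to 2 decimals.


Perplexity formula: PP = 2^H
H = 6.99
PP = 2^6.99
Decompose: 2^6.99 = 2^6 * 2^0.99
2^6 = 64, 2^0.99 ~ 1.9861850
PP ~ 64 * 1.9861850 = 127.1158400
Rounded to 2 decimals: 127.12

127.12


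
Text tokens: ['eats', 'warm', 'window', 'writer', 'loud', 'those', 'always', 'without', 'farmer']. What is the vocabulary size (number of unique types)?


Listing all tokens and tracking unique types:
  Token 1: 'eats' -> NEW (unique so far: 1)
  Token 2: 'warm' -> NEW (unique so far: 2)
  Token 3: 'window' -> NEW (unique so far: 3)
  Token 4: 'writer' -> NEW (unique so far: 4)
  Token 5: 'loud' -> NEW (unique so far: 5)
  Token 6: 'those' -> NEW (unique so far: 6)
  Token 7: 'always' -> NEW (unique so far: 7)
  Token 8: 'without' -> NEW (unique so far: 8)
  Token 9: 'farmer' -> NEW (unique so far: 9)
Unique types: ('always', 'eats', 'farmer', 'loud', 'those', 'warm', 'window', 'without', 'writer')
Vocabulary size: 9

9


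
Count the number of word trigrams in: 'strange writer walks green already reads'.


Word trigrams from [6] words:
  Trigram 1: (strange writer walks)
  Trigram 2: (writer walks green)
  Trigram 3: (walks green already)
  Trigram 4: (green already reads)
Total word trigrams: 6 - 2 = 4

4


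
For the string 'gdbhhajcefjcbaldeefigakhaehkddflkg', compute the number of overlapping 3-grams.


String 'gdbhhajcefjcbaldeefigakhaehkddflkg' has length L = 34.
Number of overlapping n-grams = L - n + 1
Substituting: 34 - 3 + 1 = 32

32


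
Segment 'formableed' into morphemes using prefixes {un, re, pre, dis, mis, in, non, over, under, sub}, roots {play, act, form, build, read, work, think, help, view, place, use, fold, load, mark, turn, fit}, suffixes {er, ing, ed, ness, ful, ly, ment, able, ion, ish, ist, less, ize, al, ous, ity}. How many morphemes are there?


Segmenting 'formableed' against the inventory:
  'form' -> root (morpheme 1)
  'able' -> suffix (morpheme 2)
  'ed' -> suffix (morpheme 3)
Total morphemes: 3

3


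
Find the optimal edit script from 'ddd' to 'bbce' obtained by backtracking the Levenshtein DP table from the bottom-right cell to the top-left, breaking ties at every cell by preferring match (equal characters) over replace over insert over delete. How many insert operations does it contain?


Edit distance = 4. Backtracking from cell (3, 4) with preference match > replace > insert > delete,
then listing the resulting alignment 'ddd' -> 'bbce' left to right:
  Step 1: insert 'b' [insertion #1]
  Step 2: replace d->b
  Step 3: replace d->c
  Step 4: replace d->e
Total insertions: 1

1


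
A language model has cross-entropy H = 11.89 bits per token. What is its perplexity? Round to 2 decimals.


Perplexity formula: PP = 2^H
H = 11.89
PP = 2^11.89
Decompose: 2^11.89 = 2^11 * 2^0.89
2^11 = 2048, 2^0.89 ~ 1.8531761
PP ~ 2048 * 1.8531761 = 3795.3046528
Rounded to 2 decimals: 3795.30

3795.30


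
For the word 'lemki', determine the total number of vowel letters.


Scanning each character of 'lemki':
  Position 1: 'l' -> consonant (running count: 0)
  Position 2: 'e' -> vowel (running count: 1)
  Position 3: 'm' -> consonant (running count: 1)
  Position 4: 'k' -> consonant (running count: 1)
  Position 5: 'i' -> vowel (running count: 2)
Total vowels: 2

2


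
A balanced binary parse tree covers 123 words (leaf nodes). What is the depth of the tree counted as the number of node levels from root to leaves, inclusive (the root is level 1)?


In a balanced binary tree with n leaves the deepest leaf is ceil(log2(n)) edges below the root,
so counting node levels inclusive of root and leaves gives ceil(log2(n)) + 1 levels.
log2(123) = 6.9425
ceil(6.9425) = 7
levels = 7 + 1 = 8

8


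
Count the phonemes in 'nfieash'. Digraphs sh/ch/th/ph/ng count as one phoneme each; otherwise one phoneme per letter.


Parsing 'nfieash' greedily, digraphs first:
  'n' -> consonant phoneme (phonemes so far: 1)
  'f' -> consonant phoneme (phonemes so far: 2)
  'i' -> vowel phoneme (phonemes so far: 3)
  'e' -> vowel phoneme (phonemes so far: 4)
  'a' -> vowel phoneme (phonemes so far: 5)
  'sh' -> digraph (1 consonant phoneme) (phonemes so far: 6)
Total phonemes: 6

6


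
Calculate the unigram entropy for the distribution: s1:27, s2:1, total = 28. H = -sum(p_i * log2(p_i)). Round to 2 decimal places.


Computing entropy H = -sum(p_i * log2(p_i)):
  s1: p = 27/28 = 0.9643, -p*log2(p) = 0.0506
  s2: p = 1/28 = 0.0357, -p*log2(p) = 0.1717
H = sum of terms = 0.2223
Rounded to 2 decimals: 0.22

0.22


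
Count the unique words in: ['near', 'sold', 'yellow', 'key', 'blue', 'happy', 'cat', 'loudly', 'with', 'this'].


Listing all tokens and tracking unique types:
  Token 1: 'near' -> NEW (unique so far: 1)
  Token 2: 'sold' -> NEW (unique so far: 2)
  Token 3: 'yellow' -> NEW (unique so far: 3)
  Token 4: 'key' -> NEW (unique so far: 4)
  Token 5: 'blue' -> NEW (unique so far: 5)
  Token 6: 'happy' -> NEW (unique so far: 6)
  Token 7: 'cat' -> NEW (unique so far: 7)
  Token 8: 'loudly' -> NEW (unique so far: 8)
  Token 9: 'with' -> NEW (unique so far: 9)
  Token 10: 'this' -> NEW (unique so far: 10)
Unique types: ('blue', 'cat', 'happy', 'key', 'loudly', 'near', 'sold', 'this', 'with', 'yellow')
Vocabulary size: 10

10


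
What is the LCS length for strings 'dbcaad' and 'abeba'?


DP table for LCS of 'dbcaad' and 'abeba':
       a  b  e  b  a
    0  0  0  0  0  0
  d 0  0  0  0  0  0
  b 0  0  1  1  1  1
  c 0  0  1  1  1  1
  a 0  1  1  1  1  2
  a 0  1  1  1  1  2
  d 0  1  1  1  1  2
LCS: 'ba'
LCS length = 2

2


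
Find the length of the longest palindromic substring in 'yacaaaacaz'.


Scanning 'yacaaaacaz' for palindromic substrings.
Substring at positions 1-8: 'acaaaaca'.
Check: reverse('acaaaaca') = 'acaaaaca' -> palindrome confirmed.
Neighbouring characters ('y' / 'z') break symmetry, so it cannot extend further.
No longer palindromic substring exists; longest length = 8

8


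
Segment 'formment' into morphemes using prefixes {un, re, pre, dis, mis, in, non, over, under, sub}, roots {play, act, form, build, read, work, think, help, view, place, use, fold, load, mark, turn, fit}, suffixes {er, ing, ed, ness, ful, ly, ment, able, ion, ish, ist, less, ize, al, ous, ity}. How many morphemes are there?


Segmenting 'formment' against the inventory:
  'form' -> root (morpheme 1)
  'ment' -> suffix (morpheme 2)
Total morphemes: 2

2


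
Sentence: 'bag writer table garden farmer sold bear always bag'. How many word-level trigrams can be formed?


Word trigrams from [9] words:
  Trigram 1: (bag writer table)
  Trigram 2: (writer table garden)
  Trigram 3: (table garden farmer)
  Trigram 4: (garden farmer sold)
  Trigram 5: (farmer sold bear)
  Trigram 6: (sold bear always)
  Trigram 7: (bear always bag)
Total word trigrams: 9 - 2 = 7

7


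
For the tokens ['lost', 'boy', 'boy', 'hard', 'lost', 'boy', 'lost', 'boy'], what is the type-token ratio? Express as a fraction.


Tokens: 8
Unique types: ('boy', 'hard', 'lost') = 3
TTR = 3/8
Already in lowest terms.

3/8


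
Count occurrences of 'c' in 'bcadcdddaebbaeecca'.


Scanning 'bcadcdddaebbaeecca' for 'c':
  Position 1: 'c' -> MATCH (count: 1)
  Position 4: 'c' -> MATCH (count: 2)
  Position 15: 'c' -> MATCH (count: 3)
  Position 16: 'c' -> MATCH (count: 4)
Total occurrences of 'c': 4

4


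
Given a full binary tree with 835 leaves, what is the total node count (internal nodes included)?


Leaf nodes (terminals): 835
Internal nodes = n - 1 = 835 - 1 = 834
Total = leaves + internal = 835 + 834 = 1669

1669


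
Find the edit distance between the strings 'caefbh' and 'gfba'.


Building DP table for s1='caefbh' (len 6) and s2='gfba' (len 4):
       g  f  b  a
    0  1  2  3  4
  c 1  1  2  3  4
  a 2  2  2  3  3
  e 3  3  3  3  4
  f 4  4  3  4  4
  b 5  5  4  3  4
  h 6  6  5  4  4
Edit distance = dp[6][4] = 4

4


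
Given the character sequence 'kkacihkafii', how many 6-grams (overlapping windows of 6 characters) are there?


String 'kkacihkafii' has length L = 11.
Number of overlapping n-grams = L - n + 1
Substituting: 11 - 6 + 1 = 6

6


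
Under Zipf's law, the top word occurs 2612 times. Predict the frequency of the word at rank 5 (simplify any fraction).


Zipf's law: freq(rank) = f1 / rank
f1 = 2612, rank = 5
freq = 2612 / 5
GCD(2612, 5) = 1
Simplified: 2612/5

2612/5


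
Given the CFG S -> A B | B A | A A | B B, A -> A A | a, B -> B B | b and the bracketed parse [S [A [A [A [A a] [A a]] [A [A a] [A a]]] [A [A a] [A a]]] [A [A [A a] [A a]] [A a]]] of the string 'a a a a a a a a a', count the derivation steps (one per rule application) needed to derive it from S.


Every bracketed nonterminal node [X ...] in the tree is produced by exactly one rule application.
Reading the tree off as a leftmost derivation:
  Step 1: S  =>  A A   (applied S -> A A)
  Step 2: A A  =>  A A A   (applied A -> A A)
  Step 3: A A A  =>  A A A A   (applied A -> A A)
  Step 4: A A A A  =>  A A A A A   (applied A -> A A)
  Step 5: A A A A A  =>  a A A A A   (applied A -> a)
  Step 6: a A A A A  =>  a a A A A   (applied A -> a)
  Step 7: a a A A A  =>  a a A A A A   (applied A -> A A)
  Step 8: a a A A A A  =>  a a a A A A   (applied A -> a)
  Step 9: a a a A A A  =>  a a a a A A   (applied A -> a)
  Step 10: a a a a A A  =>  a a a a A A A   (applied A -> A A)
  Step 11: a a a a A A A  =>  a a a a a A A   (applied A -> a)
  Step 12: a a a a a A A  =>  a a a a a a A   (applied A -> a)
  Step 13: a a a a a a A  =>  a a a a a a A A   (applied A -> A A)
  Step 14: a a a a a a A A  =>  a a a a a a A A A   (applied A -> A A)
  Step 15: a a a a a a A A A  =>  a a a a a a a A A   (applied A -> a)
  Step 16: a a a a a a a A A  =>  a a a a a a a a A   (applied A -> a)
  Step 17: a a a a a a a a A  =>  a a a a a a a a a   (applied A -> a)
Final yield: a a a a a a a a a
Total rewrite steps: 17

17


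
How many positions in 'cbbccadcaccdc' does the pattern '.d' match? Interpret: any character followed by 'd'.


Pattern: .d means any character followed by 'd'.
Scanning 'cbbccadcaccdc' position-by-position:
  Pos 0: window 'cb' -> no
  Pos 1: window 'bb' -> no
  Pos 2: window 'bc' -> no
  Pos 3: window 'cc' -> no
  Pos 4: window 'ca' -> no
  Pos 5: window 'ad' -> MATCH
  Pos 6: window 'dc' -> no
  Pos 7: window 'ca' -> no
  Pos 8: window 'ac' -> no
  Pos 9: window 'cc' -> no
  Pos 10: window 'cd' -> MATCH
  Pos 11: window 'dc' -> no
  Pos 12: window 'c' -> no
Total matches: 2

2


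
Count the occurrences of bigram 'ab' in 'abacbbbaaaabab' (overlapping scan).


Scanning 'abacbbbaaaabab' for bigram 'ab':
  Position 0: 'ab' -> MATCH
  Position 1: 'ba' -> no
  Position 2: 'ac' -> no
  Position 3: 'cb' -> no
  Position 4: 'bb' -> no
  Position 5: 'bb' -> no
  Position 6: 'ba' -> no
  Position 7: 'aa' -> no
  Position 8: 'aa' -> no
  Position 9: 'aa' -> no
  Position 10: 'ab' -> MATCH
  Position 11: 'ba' -> no
  Position 12: 'ab' -> MATCH
Total matches: 3

3


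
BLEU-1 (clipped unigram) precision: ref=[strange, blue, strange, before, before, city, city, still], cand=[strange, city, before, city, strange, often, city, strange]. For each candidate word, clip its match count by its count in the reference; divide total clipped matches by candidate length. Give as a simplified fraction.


Reference word counts: {'before': 2, 'blue': 1, 'city': 2, 'still': 1, 'strange': 2}
Checking each candidate word (with clipping):
  'strange' -> in reference (ref count 2, used 1/2) -> match (matches: 1)
  'city' -> in reference (ref count 2, used 1/2) -> match (matches: 2)
  'before' -> in reference (ref count 2, used 1/2) -> match (matches: 3)
  'city' -> in reference (ref count 2, used 2/2) -> match (matches: 4)
  'strange' -> in reference (ref count 2, used 2/2) -> match (matches: 5)
  'often' -> not in reference -> no match (matches: 5)
  'city' -> ref count 2 already used up (2/2) -> clipped, no match (matches: 5)
  'strange' -> ref count 2 already used up (2/2) -> clipped, no match (matches: 5)
Clipped matches: 5, Candidate length: 8
Precision = 5/8

5/8


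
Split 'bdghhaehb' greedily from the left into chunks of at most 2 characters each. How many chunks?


'bdghhaehb' has 9 characters.
Chunking with max size 2:
  Chunk 1: 'bd' (positions 0-1)
  Chunk 2: 'gh' (positions 2-3)
  Chunk 3: 'ha' (positions 4-5)
  Chunk 4: 'eh' (positions 6-7)
  Chunk 5: 'b' (positions 8-8)
Total chunks: ceil(9 / 2) = 5

5


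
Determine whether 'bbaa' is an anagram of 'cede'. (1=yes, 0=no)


Sort characters of 'bbaa': 'aabb'
Sort characters of 'cede': 'cdee'
Sorted forms differ -> they are NOT anagrams
Result: 0

0


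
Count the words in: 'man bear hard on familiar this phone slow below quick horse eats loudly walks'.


Counting words by splitting on spaces:
  Word 1: 'man'
  Word 2: 'bear'
  Word 3: 'hard'
  Word 4: 'on'
  Word 5: 'familiar'
  Word 6: 'this'
  Word 7: 'phone'
  Word 8: 'slow'
  Word 9: 'below'
  Word 10: 'quick'
  Word 11: 'horse'
  Word 12: 'eats'
  Word 13: 'loudly'
  Word 14: 'walks'
Total words: 14

14


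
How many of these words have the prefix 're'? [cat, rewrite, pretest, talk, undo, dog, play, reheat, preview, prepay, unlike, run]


Checking each word for prefix 're':
  'cat' -> no (count: 0)
  'rewrite' -> YES, starts with 're' (count: 1)
  'pretest' -> no (count: 1)
  'talk' -> no (count: 1)
  'undo' -> no (count: 1)
  'dog' -> no (count: 1)
  'play' -> no (count: 1)
  'reheat' -> YES, starts with 're' (count: 2)
  'preview' -> no (count: 2)
  'prepay' -> no (count: 2)
  'unlike' -> no (count: 2)
  'run' -> no (count: 2)
Total with prefix 're': 2

2


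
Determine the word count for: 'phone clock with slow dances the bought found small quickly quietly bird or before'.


Counting words by splitting on spaces:
  Word 1: 'phone'
  Word 2: 'clock'
  Word 3: 'with'
  Word 4: 'slow'
  Word 5: 'dances'
  Word 6: 'the'
  Word 7: 'bought'
  Word 8: 'found'
  Word 9: 'small'
  Word 10: 'quickly'
  Word 11: 'quietly'
  Word 12: 'bird'
  Word 13: 'or'
  Word 14: 'before'
Total words: 14

14


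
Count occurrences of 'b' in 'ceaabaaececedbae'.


Scanning 'ceaabaaececedbae' for 'b':
  Position 4: 'b' -> MATCH (count: 1)
  Position 13: 'b' -> MATCH (count: 2)
Total occurrences of 'b': 2

2


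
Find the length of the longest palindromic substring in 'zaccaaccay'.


Scanning 'zaccaaccay' for palindromic substrings.
Substring at positions 1-8: 'accaacca'.
Check: reverse('accaacca') = 'accaacca' -> palindrome confirmed.
Neighbouring characters ('z' / 'y') break symmetry, so it cannot extend further.
No longer palindromic substring exists; longest length = 8

8


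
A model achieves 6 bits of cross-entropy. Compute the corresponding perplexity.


Perplexity formula: PP = 2^H
H = 6
PP = 2^6
Steps: 2^1 = 2, 2^2 = 4, 2^3 = 8, 2^4 = 16, 2^5 = 32, 2^6 = 64
PP = 64

64


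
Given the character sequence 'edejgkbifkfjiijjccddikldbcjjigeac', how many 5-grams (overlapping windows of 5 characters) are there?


String 'edejgkbifkfjiijjccddikldbcjjigeac' has length L = 33.
Number of overlapping n-grams = L - n + 1
Substituting: 33 - 5 + 1 = 29

29


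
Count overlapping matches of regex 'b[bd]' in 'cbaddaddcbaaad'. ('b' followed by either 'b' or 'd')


Pattern: b[bd] means 'b' followed by either 'b' or 'd'.
Scanning 'cbaddaddcbaaad' position-by-position:
  Pos 0: window 'cb' -> no
  Pos 1: window 'ba' -> no
  Pos 2: window 'ad' -> no
  Pos 3: window 'dd' -> no
  Pos 4: window 'da' -> no
  Pos 5: window 'ad' -> no
  Pos 6: window 'dd' -> no
  Pos 7: window 'dc' -> no
  Pos 8: window 'cb' -> no
  Pos 9: window 'ba' -> no
  Pos 10: window 'aa' -> no
  Pos 11: window 'aa' -> no
  Pos 12: window 'ad' -> no
  Pos 13: window 'd' -> no
Total matches: 0

0


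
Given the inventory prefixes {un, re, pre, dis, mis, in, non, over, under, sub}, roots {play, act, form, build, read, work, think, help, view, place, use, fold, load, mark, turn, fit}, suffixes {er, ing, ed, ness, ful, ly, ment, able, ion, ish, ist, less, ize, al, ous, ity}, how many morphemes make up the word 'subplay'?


Segmenting 'subplay' against the inventory:
  'sub' -> prefix (morpheme 1)
  'play' -> root (morpheme 2)
Total morphemes: 2

2


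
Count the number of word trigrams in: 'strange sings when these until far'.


Word trigrams from [6] words:
  Trigram 1: (strange sings when)
  Trigram 2: (sings when these)
  Trigram 3: (when these until)
  Trigram 4: (these until far)
Total word trigrams: 6 - 2 = 4

4


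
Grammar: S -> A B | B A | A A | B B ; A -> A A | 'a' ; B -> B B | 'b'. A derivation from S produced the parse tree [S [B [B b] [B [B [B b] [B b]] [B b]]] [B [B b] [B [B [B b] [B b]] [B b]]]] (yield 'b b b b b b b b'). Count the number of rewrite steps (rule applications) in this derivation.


Every bracketed nonterminal node [X ...] in the tree is produced by exactly one rule application.
Reading the tree off as a leftmost derivation:
  Step 1: S  =>  B B   (applied S -> B B)
  Step 2: B B  =>  B B B   (applied B -> B B)
  Step 3: B B B  =>  b B B   (applied B -> b)
  Step 4: b B B  =>  b B B B   (applied B -> B B)
  Step 5: b B B B  =>  b B B B B   (applied B -> B B)
  Step 6: b B B B B  =>  b b B B B   (applied B -> b)
  Step 7: b b B B B  =>  b b b B B   (applied B -> b)
  Step 8: b b b B B  =>  b b b b B   (applied B -> b)
  Step 9: b b b b B  =>  b b b b B B   (applied B -> B B)
  Step 10: b b b b B B  =>  b b b b b B   (applied B -> b)
  Step 11: b b b b b B  =>  b b b b b B B   (applied B -> B B)
  Step 12: b b b b b B B  =>  b b b b b B B B   (applied B -> B B)
  Step 13: b b b b b B B B  =>  b b b b b b B B   (applied B -> b)
  Step 14: b b b b b b B B  =>  b b b b b b b B   (applied B -> b)
  Step 15: b b b b b b b B  =>  b b b b b b b b   (applied B -> b)
Final yield: b b b b b b b b
Total rewrite steps: 15

15


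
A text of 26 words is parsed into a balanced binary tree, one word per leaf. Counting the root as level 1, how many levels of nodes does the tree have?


In a balanced binary tree with n leaves the deepest leaf is ceil(log2(n)) edges below the root,
so counting node levels inclusive of root and leaves gives ceil(log2(n)) + 1 levels.
log2(26) = 4.7004
ceil(4.7004) = 5
levels = 5 + 1 = 6

6


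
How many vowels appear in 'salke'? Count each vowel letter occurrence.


Scanning each character of 'salke':
  Position 1: 's' -> consonant (running count: 0)
  Position 2: 'a' -> vowel (running count: 1)
  Position 3: 'l' -> consonant (running count: 1)
  Position 4: 'k' -> consonant (running count: 1)
  Position 5: 'e' -> vowel (running count: 2)
Total vowels: 2

2


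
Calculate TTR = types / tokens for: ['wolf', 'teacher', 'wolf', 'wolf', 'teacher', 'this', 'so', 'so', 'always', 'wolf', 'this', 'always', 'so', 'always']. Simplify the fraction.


Tokens: 14
Unique types: ('always', 'so', 'teacher', 'this', 'wolf') = 5
TTR = 5/14
Already in lowest terms.

5/14


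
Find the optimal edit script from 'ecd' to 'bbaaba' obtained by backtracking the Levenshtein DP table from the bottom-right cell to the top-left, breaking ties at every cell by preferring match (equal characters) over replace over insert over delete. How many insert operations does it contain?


Edit distance = 6. Backtracking from cell (3, 6) with preference match > replace > insert > delete,
then listing the resulting alignment 'ecd' -> 'bbaaba' left to right:
  Step 1: insert 'b' [insertion #1]
  Step 2: insert 'b' [insertion #2]
  Step 3: insert 'a' [insertion #3]
  Step 4: replace e->a
  Step 5: replace c->b
  Step 6: replace d->a
Total insertions: 3

3


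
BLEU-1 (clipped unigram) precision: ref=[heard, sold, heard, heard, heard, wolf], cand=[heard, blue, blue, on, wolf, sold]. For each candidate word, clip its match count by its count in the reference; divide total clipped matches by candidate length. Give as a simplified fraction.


Reference word counts: {'heard': 4, 'sold': 1, 'wolf': 1}
Checking each candidate word (with clipping):
  'heard' -> in reference (ref count 4, used 1/4) -> match (matches: 1)
  'blue' -> not in reference -> no match (matches: 1)
  'blue' -> not in reference -> no match (matches: 1)
  'on' -> not in reference -> no match (matches: 1)
  'wolf' -> in reference (ref count 1, used 1/1) -> match (matches: 2)
  'sold' -> in reference (ref count 1, used 1/1) -> match (matches: 3)
Clipped matches: 3, Candidate length: 6
Precision = 3/6 = 1/2

1/2


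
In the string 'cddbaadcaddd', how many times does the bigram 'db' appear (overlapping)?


Scanning 'cddbaadcaddd' for bigram 'db':
  Position 0: 'cd' -> no
  Position 1: 'dd' -> no
  Position 2: 'db' -> MATCH
  Position 3: 'ba' -> no
  Position 4: 'aa' -> no
  Position 5: 'ad' -> no
  Position 6: 'dc' -> no
  Position 7: 'ca' -> no
  Position 8: 'ad' -> no
  Position 9: 'dd' -> no
  Position 10: 'dd' -> no
Total matches: 1

1


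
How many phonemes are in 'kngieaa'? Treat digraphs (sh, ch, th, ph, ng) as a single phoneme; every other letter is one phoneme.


Parsing 'kngieaa' greedily, digraphs first:
  'k' -> consonant phoneme (phonemes so far: 1)
  'ng' -> digraph (1 consonant phoneme) (phonemes so far: 2)
  'i' -> vowel phoneme (phonemes so far: 3)
  'e' -> vowel phoneme (phonemes so far: 4)
  'a' -> vowel phoneme (phonemes so far: 5)
  'a' -> vowel phoneme (phonemes so far: 6)
Total phonemes: 6

6


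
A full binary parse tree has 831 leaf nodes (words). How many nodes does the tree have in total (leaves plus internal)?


Leaf nodes (terminals): 831
Internal nodes = n - 1 = 831 - 1 = 830
Total = leaves + internal = 831 + 830 = 1661

1661


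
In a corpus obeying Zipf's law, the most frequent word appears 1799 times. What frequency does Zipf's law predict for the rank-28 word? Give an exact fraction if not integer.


Zipf's law: freq(rank) = f1 / rank
f1 = 1799, rank = 28
freq = 1799 / 28
GCD(1799, 28) = 7
Simplified: 257/4

257/4


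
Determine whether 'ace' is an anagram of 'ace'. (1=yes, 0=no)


Sort characters of 'ace': 'ace'
Sort characters of 'ace': 'ace'
Sorted forms match -> they ARE anagrams
Result: 1

1


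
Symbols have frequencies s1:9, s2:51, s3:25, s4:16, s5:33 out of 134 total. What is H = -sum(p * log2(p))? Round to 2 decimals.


Computing entropy H = -sum(p_i * log2(p_i)):
  s1: p = 9/134 = 0.0672, -p*log2(p) = 0.2617
  s2: p = 51/134 = 0.3806, -p*log2(p) = 0.5304
  s3: p = 25/134 = 0.1866, -p*log2(p) = 0.4519
  s4: p = 16/134 = 0.1194, -p*log2(p) = 0.3661
  s5: p = 33/134 = 0.2463, -p*log2(p) = 0.4979
H = sum of terms = 2.1080
Rounded to 2 decimals: 2.11

2.11


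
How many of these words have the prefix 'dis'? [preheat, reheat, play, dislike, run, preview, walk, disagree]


Checking each word for prefix 'dis':
  'preheat' -> no (count: 0)
  'reheat' -> no (count: 0)
  'play' -> no (count: 0)
  'dislike' -> YES, starts with 'dis' (count: 1)
  'run' -> no (count: 1)
  'preview' -> no (count: 1)
  'walk' -> no (count: 1)
  'disagree' -> YES, starts with 'dis' (count: 2)
Total with prefix 'dis': 2

2


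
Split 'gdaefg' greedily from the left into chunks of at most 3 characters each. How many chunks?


'gdaefg' has 6 characters.
Chunking with max size 3:
  Chunk 1: 'gda' (positions 0-2)
  Chunk 2: 'efg' (positions 3-5)
Total chunks: ceil(6 / 3) = 2

2


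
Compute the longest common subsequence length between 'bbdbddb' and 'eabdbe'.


DP table for LCS of 'bbdbddb' and 'eabdbe':
       e  a  b  d  b  e
    0  0  0  0  0  0  0
  b 0  0  0  1  1  1  1
  b 0  0  0  1  1  2  2
  d 0  0  0  1  2  2  2
  b 0  0  0  1  2  3  3
  d 0  0  0  1  2  3  3
  d 0  0  0  1  2  3  3
  b 0  0  0  1  2  3  3
LCS: 'bdb'
LCS length = 3

3


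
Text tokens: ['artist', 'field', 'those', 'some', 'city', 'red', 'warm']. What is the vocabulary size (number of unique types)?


Listing all tokens and tracking unique types:
  Token 1: 'artist' -> NEW (unique so far: 1)
  Token 2: 'field' -> NEW (unique so far: 2)
  Token 3: 'those' -> NEW (unique so far: 3)
  Token 4: 'some' -> NEW (unique so far: 4)
  Token 5: 'city' -> NEW (unique so far: 5)
  Token 6: 'red' -> NEW (unique so far: 6)
  Token 7: 'warm' -> NEW (unique so far: 7)
Unique types: ('artist', 'city', 'field', 'red', 'some', 'those', 'warm')
Vocabulary size: 7

7


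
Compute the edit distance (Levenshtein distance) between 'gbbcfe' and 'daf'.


Building DP table for s1='gbbcfe' (len 6) and s2='daf' (len 3):
       d  a  f
    0  1  2  3
  g 1  1  2  3
  b 2  2  2  3
  b 3  3  3  3
  c 4  4  4  4
  f 5  5  5  4
  e 6  6  6  5
Edit distance = dp[6][3] = 5

5


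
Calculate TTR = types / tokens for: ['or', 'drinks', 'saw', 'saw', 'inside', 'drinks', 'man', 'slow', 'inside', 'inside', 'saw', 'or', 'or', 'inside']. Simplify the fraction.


Tokens: 14
Unique types: ('drinks', 'inside', 'man', 'or', 'saw', 'slow') = 6
TTR = 6/14
Simplify: divide both by 2 -> 3/7
TTR = 3/7

3/7


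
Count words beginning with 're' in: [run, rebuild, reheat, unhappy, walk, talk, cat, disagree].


Checking each word for prefix 're':
  'run' -> no (count: 0)
  'rebuild' -> YES, starts with 're' (count: 1)
  'reheat' -> YES, starts with 're' (count: 2)
  'unhappy' -> no (count: 2)
  'walk' -> no (count: 2)
  'talk' -> no (count: 2)
  'cat' -> no (count: 2)
  'disagree' -> no (count: 2)
Total with prefix 're': 2

2


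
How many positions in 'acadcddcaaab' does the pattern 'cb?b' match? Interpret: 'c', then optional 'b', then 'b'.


Pattern: cb?b means 'c', then optional 'b', then 'b'.
Scanning 'acadcddcaaab' position-by-position:
  Pos 0: window 'aca' -> no
  Pos 1: window 'cad' -> no
  Pos 2: window 'adc' -> no
  Pos 3: window 'dcd' -> no
  Pos 4: window 'cdd' -> no
  Pos 5: window 'ddc' -> no
  Pos 6: window 'dca' -> no
  Pos 7: window 'caa' -> no
  Pos 8: window 'aaa' -> no
  Pos 9: window 'aab' -> no
  Pos 10: window 'ab' -> no
  Pos 11: window 'b' -> no
Total matches: 0

0


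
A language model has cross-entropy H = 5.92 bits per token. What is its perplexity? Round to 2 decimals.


Perplexity formula: PP = 2^H
H = 5.92
PP = 2^5.92
Decompose: 2^5.92 = 2^5 * 2^0.92
2^5 = 32, 2^0.92 ~ 1.8921153
PP ~ 32 * 1.8921153 = 60.5476896
Rounded to 2 decimals: 60.55

60.55


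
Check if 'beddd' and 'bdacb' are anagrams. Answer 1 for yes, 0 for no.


Sort characters of 'beddd': 'bddde'
Sort characters of 'bdacb': 'abbcd'
Sorted forms differ -> they are NOT anagrams
Result: 0

0


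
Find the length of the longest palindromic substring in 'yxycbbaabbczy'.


Scanning 'yxycbbaabbczy' for palindromic substrings.
Substring at positions 3-10: 'cbbaabbc'.
Check: reverse('cbbaabbc') = 'cbbaabbc' -> palindrome confirmed.
Neighbouring characters ('y' / 'z') break symmetry, so it cannot extend further.
No longer palindromic substring exists; longest length = 8

8


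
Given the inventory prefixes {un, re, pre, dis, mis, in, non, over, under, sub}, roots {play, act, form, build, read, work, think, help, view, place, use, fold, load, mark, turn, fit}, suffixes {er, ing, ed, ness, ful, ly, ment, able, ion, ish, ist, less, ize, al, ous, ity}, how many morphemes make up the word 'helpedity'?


Segmenting 'helpedity' against the inventory:
  'help' -> root (morpheme 1)
  'ed' -> suffix (morpheme 2)
  'ity' -> suffix (morpheme 3)
Total morphemes: 3

3


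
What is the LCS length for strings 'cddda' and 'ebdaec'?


DP table for LCS of 'cddda' and 'ebdaec':
       e  b  d  a  e  c
    0  0  0  0  0  0  0
  c 0  0  0  0  0  0  1
  d 0  0  0  1  1  1  1
  d 0  0  0  1  1  1  1
  d 0  0  0  1  1  1  1
  a 0  0  0  1  2  2  2
LCS: 'da'
LCS length = 2

2


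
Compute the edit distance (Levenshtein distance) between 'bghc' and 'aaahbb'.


Building DP table for s1='bghc' (len 4) and s2='aaahbb' (len 6):
       a  a  a  h  b  b
    0  1  2  3  4  5  6
  b 1  1  2  3  4  4  5
  g 2  2  2  3  4  5  5
  h 3  3  3  3  3  4  5
  c 4  4  4  4  4  4  5
Edit distance = dp[4][6] = 5

5


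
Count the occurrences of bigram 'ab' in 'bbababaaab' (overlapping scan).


Scanning 'bbababaaab' for bigram 'ab':
  Position 0: 'bb' -> no
  Position 1: 'ba' -> no
  Position 2: 'ab' -> MATCH
  Position 3: 'ba' -> no
  Position 4: 'ab' -> MATCH
  Position 5: 'ba' -> no
  Position 6: 'aa' -> no
  Position 7: 'aa' -> no
  Position 8: 'ab' -> MATCH
Total matches: 3

3


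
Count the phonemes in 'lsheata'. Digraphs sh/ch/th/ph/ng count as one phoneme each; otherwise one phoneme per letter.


Parsing 'lsheata' greedily, digraphs first:
  'l' -> consonant phoneme (phonemes so far: 1)
  'sh' -> digraph (1 consonant phoneme) (phonemes so far: 2)
  'e' -> vowel phoneme (phonemes so far: 3)
  'a' -> vowel phoneme (phonemes so far: 4)
  't' -> consonant phoneme (phonemes so far: 5)
  'a' -> vowel phoneme (phonemes so far: 6)
Total phonemes: 6

6


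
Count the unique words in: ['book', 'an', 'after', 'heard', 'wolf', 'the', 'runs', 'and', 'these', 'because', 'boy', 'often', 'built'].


Listing all tokens and tracking unique types:
  Token 1: 'book' -> NEW (unique so far: 1)
  Token 2: 'an' -> NEW (unique so far: 2)
  Token 3: 'after' -> NEW (unique so far: 3)
  Token 4: 'heard' -> NEW (unique so far: 4)
  Token 5: 'wolf' -> NEW (unique so far: 5)
  Token 6: 'the' -> NEW (unique so far: 6)
  Token 7: 'runs' -> NEW (unique so far: 7)
  Token 8: 'and' -> NEW (unique so far: 8)
  Token 9: 'these' -> NEW (unique so far: 9)
  Token 10: 'because' -> NEW (unique so far: 10)
  Token 11: 'boy' -> NEW (unique so far: 11)
  Token 12: 'often' -> NEW (unique so far: 12)
  Token 13: 'built' -> NEW (unique so far: 13)
Unique types: ('after', 'an', 'and', 'because', 'book', 'boy', 'built', 'heard', 'often', 'runs', 'the', 'these', 'wolf')
Vocabulary size: 13

13


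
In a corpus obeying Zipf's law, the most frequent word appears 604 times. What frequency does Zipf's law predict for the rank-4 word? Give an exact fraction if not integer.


Zipf's law: freq(rank) = f1 / rank
f1 = 604, rank = 4
freq = 604 / 4
= 151

151


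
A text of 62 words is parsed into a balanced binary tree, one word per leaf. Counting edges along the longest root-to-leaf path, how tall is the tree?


In a balanced binary tree with n leaves the deepest leaf is ceil(log2(n)) edges below the root.
log2(62) = 5.9542
ceil(5.9542) = 6
height (edges) = 6

6


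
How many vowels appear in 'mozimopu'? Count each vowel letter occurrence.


Scanning each character of 'mozimopu':
  Position 1: 'm' -> consonant (running count: 0)
  Position 2: 'o' -> vowel (running count: 1)
  Position 3: 'z' -> consonant (running count: 1)
  Position 4: 'i' -> vowel (running count: 2)
  Position 5: 'm' -> consonant (running count: 2)
  Position 6: 'o' -> vowel (running count: 3)
  Position 7: 'p' -> consonant (running count: 3)
  Position 8: 'u' -> vowel (running count: 4)
Total vowels: 4

4
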